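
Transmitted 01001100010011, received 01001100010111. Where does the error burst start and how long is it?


XOR: 00000000000100

Burst at position 11, length 1


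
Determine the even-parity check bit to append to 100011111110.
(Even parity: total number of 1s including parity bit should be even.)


Number of 1s in data: 8
Parity bit: 0

0


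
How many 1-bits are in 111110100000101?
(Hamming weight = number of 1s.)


Counting 1s in 111110100000101

8


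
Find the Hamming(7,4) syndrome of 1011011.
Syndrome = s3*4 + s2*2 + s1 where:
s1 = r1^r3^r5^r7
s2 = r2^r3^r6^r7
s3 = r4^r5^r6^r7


s1=1, s2=1, s3=1

Syndrome = 7 (error at position 7)


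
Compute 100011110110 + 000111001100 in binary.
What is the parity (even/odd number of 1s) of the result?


100011110110 = 2294
000111001100 = 460
Sum = 2754 = 101011000010
1s count = 5

odd parity (5 ones in 101011000010)


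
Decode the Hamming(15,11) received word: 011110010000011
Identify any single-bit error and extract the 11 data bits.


Syndrome = 9: error at position 9

Data: 11001000011 (corrected bit 9)


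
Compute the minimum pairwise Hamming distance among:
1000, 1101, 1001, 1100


Comparing all pairs, minimum distance: 1
Can detect 0 errors, correct 0 errors

1


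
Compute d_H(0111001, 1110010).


XOR: 1001011
Count of 1s: 4

4


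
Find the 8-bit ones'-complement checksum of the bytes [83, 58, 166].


Sum = 307 mod 256 = 51
Complement = 204

204


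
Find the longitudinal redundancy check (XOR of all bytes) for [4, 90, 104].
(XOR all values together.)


XOR chain: 4 ^ 90 ^ 104 = 54

54


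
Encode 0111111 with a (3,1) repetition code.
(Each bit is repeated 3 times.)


Each bit -> 3 copies

000111111111111111111


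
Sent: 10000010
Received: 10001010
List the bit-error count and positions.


XOR: 00001000

1 error(s) at position(s): 4


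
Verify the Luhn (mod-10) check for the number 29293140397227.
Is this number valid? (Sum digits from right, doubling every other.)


Luhn sum = 74
74 mod 10 = 4

Invalid (Luhn sum mod 10 = 4)


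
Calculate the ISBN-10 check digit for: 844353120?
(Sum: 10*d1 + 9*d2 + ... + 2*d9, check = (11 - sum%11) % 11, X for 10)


Weighted sum: 224
224 mod 11 = 4

Check digit: 7


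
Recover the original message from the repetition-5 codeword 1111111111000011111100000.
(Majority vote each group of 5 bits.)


Groups: 11111, 11111, 00001, 11111, 00000
Majority votes: 11010

11010


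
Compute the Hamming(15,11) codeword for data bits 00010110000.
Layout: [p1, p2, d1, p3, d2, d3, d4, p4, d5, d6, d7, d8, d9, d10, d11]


Parity bits: p1=0, p2=1, p3=1, p4=0

010100100110000


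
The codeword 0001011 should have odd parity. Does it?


Number of 1s: 3

Yes, parity is correct (3 ones)


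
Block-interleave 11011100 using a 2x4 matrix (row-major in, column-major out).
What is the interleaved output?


Matrix:
  1101
  1100
Read columns: 11110010

11110010


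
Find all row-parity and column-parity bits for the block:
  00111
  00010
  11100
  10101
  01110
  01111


Row parities: 111110
Column parities: 01101

Row P: 111110, Col P: 01101, Corner: 1


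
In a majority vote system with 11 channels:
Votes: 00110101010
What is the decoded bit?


Ones: 5 out of 11
Threshold: 6

0 (5/11 voted 1)


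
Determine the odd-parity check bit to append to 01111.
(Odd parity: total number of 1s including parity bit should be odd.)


Number of 1s in data: 4
Parity bit: 1

1


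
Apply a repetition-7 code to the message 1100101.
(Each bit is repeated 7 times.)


Each bit -> 7 copies

1111111111111100000000000000111111100000001111111


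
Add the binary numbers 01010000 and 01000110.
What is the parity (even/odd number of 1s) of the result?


01010000 = 80
01000110 = 70
Sum = 150 = 10010110
1s count = 4

even parity (4 ones in 10010110)


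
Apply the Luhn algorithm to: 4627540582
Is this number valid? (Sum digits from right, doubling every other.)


Luhn sum = 44
44 mod 10 = 4

Invalid (Luhn sum mod 10 = 4)


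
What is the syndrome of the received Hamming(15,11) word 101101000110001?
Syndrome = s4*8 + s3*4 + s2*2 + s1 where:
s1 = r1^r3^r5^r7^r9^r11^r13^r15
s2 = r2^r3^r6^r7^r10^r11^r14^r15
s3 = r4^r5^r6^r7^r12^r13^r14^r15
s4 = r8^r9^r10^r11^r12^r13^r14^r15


s1=0, s2=1, s3=1, s4=1

Syndrome = 14 (error at position 14)


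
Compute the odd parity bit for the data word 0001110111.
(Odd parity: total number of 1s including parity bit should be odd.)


Number of 1s in data: 6
Parity bit: 1

1


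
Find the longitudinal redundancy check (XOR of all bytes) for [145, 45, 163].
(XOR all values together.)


XOR chain: 145 ^ 45 ^ 163 = 31

31


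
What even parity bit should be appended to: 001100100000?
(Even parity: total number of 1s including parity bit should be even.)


Number of 1s in data: 3
Parity bit: 1

1


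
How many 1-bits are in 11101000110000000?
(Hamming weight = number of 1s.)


Counting 1s in 11101000110000000

6


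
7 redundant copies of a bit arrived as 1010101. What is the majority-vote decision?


Ones: 4 out of 7
Threshold: 4

1 (4/7 voted 1)


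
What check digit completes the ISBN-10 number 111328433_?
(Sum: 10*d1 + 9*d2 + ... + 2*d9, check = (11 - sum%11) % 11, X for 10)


Weighted sum: 131
131 mod 11 = 10

Check digit: 1


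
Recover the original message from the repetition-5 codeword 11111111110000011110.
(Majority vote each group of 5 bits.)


Groups: 11111, 11111, 00000, 11110
Majority votes: 1101

1101


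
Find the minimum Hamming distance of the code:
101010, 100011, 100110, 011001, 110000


Comparing all pairs, minimum distance: 2
Can detect 1 errors, correct 0 errors

2


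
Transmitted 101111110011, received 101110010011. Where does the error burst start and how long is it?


XOR: 000001100000

Burst at position 5, length 2


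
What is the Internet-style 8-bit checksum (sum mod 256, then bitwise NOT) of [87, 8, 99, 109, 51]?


Sum = 354 mod 256 = 98
Complement = 157

157


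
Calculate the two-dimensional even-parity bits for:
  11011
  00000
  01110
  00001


Row parities: 0011
Column parities: 10100

Row P: 0011, Col P: 10100, Corner: 0


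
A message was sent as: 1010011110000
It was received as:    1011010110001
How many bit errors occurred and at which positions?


XOR: 0001001000001

3 error(s) at position(s): 3, 6, 12


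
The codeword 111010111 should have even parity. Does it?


Number of 1s: 7

No, parity error (7 ones)


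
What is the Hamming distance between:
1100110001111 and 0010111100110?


XOR: 1110001101001
Count of 1s: 7

7


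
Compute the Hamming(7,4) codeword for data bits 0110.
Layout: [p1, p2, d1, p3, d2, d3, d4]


Parity bits: p1=1, p2=1, p3=0

1100110


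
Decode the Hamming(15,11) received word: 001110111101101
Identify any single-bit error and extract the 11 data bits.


Syndrome = 0: no error detected

Data: 11011101101 (no errors)


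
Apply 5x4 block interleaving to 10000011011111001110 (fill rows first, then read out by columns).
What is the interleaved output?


Matrix:
  1000
  0011
  0111
  1100
  1110
Read columns: 10011001110110101100

10011001110110101100


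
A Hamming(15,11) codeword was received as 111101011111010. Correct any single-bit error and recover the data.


Syndrome = 0: no error detected

Data: 10101111010 (no errors)


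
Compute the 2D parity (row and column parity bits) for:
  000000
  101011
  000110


Row parities: 000
Column parities: 101101

Row P: 000, Col P: 101101, Corner: 0


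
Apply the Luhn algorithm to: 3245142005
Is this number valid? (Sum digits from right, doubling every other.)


Luhn sum = 36
36 mod 10 = 6

Invalid (Luhn sum mod 10 = 6)


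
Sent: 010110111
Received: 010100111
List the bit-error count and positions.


XOR: 000010000

1 error(s) at position(s): 4


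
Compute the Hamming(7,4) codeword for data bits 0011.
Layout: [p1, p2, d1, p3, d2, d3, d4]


Parity bits: p1=1, p2=0, p3=0

1000011


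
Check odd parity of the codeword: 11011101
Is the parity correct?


Number of 1s: 6

No, parity error (6 ones)


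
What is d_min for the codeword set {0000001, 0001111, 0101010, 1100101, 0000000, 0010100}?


Comparing all pairs, minimum distance: 1
Can detect 0 errors, correct 0 errors

1


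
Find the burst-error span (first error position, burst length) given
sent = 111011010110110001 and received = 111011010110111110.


XOR: 000000000000001111

Burst at position 14, length 4


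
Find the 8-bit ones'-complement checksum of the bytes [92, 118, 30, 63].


Sum = 303 mod 256 = 47
Complement = 208

208


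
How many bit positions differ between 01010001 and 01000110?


XOR: 00010111
Count of 1s: 4

4


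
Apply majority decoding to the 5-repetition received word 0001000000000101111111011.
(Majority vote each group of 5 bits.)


Groups: 00010, 00000, 00010, 11111, 11011
Majority votes: 00011

00011


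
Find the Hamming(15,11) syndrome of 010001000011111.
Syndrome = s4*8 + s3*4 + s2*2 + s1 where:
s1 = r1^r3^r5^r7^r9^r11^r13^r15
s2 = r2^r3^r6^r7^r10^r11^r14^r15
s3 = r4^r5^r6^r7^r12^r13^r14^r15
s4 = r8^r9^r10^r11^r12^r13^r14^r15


s1=1, s2=1, s3=1, s4=1

Syndrome = 15 (error at position 15)


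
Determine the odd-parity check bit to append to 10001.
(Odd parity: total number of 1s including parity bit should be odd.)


Number of 1s in data: 2
Parity bit: 1

1


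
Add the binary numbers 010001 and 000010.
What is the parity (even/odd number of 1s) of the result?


010001 = 17
000010 = 2
Sum = 19 = 10011
1s count = 3

odd parity (3 ones in 10011)


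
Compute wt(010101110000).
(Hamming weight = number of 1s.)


Counting 1s in 010101110000

5


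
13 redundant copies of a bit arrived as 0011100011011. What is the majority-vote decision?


Ones: 7 out of 13
Threshold: 7

1 (7/13 voted 1)


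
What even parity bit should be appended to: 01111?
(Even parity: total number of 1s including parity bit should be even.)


Number of 1s in data: 4
Parity bit: 0

0


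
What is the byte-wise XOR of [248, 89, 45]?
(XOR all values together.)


XOR chain: 248 ^ 89 ^ 45 = 140

140


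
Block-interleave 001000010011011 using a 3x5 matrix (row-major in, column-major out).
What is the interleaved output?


Matrix:
  00100
  00100
  11011
Read columns: 001001110001001

001001110001001


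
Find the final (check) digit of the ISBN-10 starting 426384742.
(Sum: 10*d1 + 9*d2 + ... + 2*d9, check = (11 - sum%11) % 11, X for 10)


Weighted sum: 239
239 mod 11 = 8

Check digit: 3


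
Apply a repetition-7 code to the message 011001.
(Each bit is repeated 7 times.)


Each bit -> 7 copies

000000011111111111111000000000000001111111


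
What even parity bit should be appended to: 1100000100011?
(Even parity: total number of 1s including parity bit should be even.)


Number of 1s in data: 5
Parity bit: 1

1


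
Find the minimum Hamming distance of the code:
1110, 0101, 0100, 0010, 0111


Comparing all pairs, minimum distance: 1
Can detect 0 errors, correct 0 errors

1


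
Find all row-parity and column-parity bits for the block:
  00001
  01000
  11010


Row parities: 111
Column parities: 10011

Row P: 111, Col P: 10011, Corner: 1


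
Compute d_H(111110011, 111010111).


XOR: 000100100
Count of 1s: 2

2


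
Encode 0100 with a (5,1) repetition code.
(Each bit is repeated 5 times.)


Each bit -> 5 copies

00000111110000000000


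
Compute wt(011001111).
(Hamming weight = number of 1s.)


Counting 1s in 011001111

6


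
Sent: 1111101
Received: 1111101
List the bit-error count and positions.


XOR: 0000000

0 errors (received matches sent)


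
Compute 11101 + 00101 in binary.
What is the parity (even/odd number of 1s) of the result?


11101 = 29
00101 = 5
Sum = 34 = 100010
1s count = 2

even parity (2 ones in 100010)


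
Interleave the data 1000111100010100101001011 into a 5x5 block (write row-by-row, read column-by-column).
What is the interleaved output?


Matrix:
  10001
  11100
  01010
  01010
  01011
Read columns: 1100001111010000011110001

1100001111010000011110001


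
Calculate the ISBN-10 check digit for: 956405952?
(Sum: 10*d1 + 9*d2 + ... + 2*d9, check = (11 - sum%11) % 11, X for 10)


Weighted sum: 291
291 mod 11 = 5

Check digit: 6


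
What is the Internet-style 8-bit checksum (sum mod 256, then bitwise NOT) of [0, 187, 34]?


Sum = 221 mod 256 = 221
Complement = 34

34


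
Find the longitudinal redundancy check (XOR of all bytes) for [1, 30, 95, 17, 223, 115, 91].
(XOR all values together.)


XOR chain: 1 ^ 30 ^ 95 ^ 17 ^ 223 ^ 115 ^ 91 = 166

166


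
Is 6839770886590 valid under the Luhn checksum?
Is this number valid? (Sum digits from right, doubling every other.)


Luhn sum = 69
69 mod 10 = 9

Invalid (Luhn sum mod 10 = 9)


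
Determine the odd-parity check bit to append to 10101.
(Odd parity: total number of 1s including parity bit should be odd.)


Number of 1s in data: 3
Parity bit: 0

0


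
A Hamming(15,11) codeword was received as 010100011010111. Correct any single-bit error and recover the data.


Syndrome = 0: no error detected

Data: 00001010111 (no errors)


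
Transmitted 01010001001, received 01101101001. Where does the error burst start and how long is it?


XOR: 00111100000

Burst at position 2, length 4


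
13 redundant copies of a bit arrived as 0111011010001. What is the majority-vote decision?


Ones: 7 out of 13
Threshold: 7

1 (7/13 voted 1)


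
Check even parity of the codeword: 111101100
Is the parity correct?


Number of 1s: 6

Yes, parity is correct (6 ones)


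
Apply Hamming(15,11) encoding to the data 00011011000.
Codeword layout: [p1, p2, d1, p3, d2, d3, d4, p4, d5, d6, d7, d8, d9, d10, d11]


Parity bits: p1=1, p2=0, p3=0, p4=1

100000111011000


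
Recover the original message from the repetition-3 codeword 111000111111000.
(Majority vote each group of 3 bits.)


Groups: 111, 000, 111, 111, 000
Majority votes: 10110

10110


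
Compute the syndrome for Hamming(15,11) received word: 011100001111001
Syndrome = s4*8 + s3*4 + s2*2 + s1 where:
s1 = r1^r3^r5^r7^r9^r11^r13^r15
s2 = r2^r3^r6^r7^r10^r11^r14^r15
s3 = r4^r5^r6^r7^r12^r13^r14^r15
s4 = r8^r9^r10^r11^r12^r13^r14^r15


s1=0, s2=1, s3=1, s4=1

Syndrome = 14 (error at position 14)


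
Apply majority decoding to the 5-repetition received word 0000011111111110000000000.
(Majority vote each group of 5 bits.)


Groups: 00000, 11111, 11111, 00000, 00000
Majority votes: 01100

01100


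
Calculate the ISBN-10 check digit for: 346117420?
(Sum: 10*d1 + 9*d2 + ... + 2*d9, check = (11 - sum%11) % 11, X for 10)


Weighted sum: 184
184 mod 11 = 8

Check digit: 3


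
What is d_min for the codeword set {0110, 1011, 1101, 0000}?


Comparing all pairs, minimum distance: 2
Can detect 1 errors, correct 0 errors

2


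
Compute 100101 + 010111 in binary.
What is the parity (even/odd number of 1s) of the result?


100101 = 37
010111 = 23
Sum = 60 = 111100
1s count = 4

even parity (4 ones in 111100)


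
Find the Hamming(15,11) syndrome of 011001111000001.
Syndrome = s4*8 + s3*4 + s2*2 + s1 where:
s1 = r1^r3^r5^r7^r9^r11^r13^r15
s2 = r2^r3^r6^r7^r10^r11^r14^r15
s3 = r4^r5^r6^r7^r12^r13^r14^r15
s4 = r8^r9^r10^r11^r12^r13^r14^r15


s1=0, s2=1, s3=1, s4=1

Syndrome = 14 (error at position 14)


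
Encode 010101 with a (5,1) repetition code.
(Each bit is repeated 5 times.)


Each bit -> 5 copies

000001111100000111110000011111


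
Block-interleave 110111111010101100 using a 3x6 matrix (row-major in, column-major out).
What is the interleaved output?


Matrix:
  110111
  111010
  101100
Read columns: 111110011101110100

111110011101110100


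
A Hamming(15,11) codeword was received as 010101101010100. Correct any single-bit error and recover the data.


Syndrome = 8: error at position 8

Data: 00111010100 (corrected bit 8)


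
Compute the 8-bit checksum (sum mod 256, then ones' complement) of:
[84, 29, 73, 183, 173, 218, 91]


Sum = 851 mod 256 = 83
Complement = 172

172


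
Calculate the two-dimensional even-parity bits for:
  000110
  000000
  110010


Row parities: 001
Column parities: 110100

Row P: 001, Col P: 110100, Corner: 1


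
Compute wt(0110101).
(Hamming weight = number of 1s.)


Counting 1s in 0110101

4


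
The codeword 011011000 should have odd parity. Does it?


Number of 1s: 4

No, parity error (4 ones)


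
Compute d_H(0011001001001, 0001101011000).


XOR: 0010100010001
Count of 1s: 4

4


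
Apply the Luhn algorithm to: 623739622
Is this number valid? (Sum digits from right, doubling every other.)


Luhn sum = 42
42 mod 10 = 2

Invalid (Luhn sum mod 10 = 2)


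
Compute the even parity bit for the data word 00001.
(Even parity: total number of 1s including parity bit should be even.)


Number of 1s in data: 1
Parity bit: 1

1


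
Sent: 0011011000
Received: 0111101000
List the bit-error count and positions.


XOR: 0100110000

3 error(s) at position(s): 1, 4, 5


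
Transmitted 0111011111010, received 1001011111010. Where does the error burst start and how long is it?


XOR: 1110000000000

Burst at position 0, length 3


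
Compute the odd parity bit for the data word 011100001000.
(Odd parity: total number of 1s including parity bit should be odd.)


Number of 1s in data: 4
Parity bit: 1

1


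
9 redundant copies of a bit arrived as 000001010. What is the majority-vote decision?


Ones: 2 out of 9
Threshold: 5

0 (2/9 voted 1)


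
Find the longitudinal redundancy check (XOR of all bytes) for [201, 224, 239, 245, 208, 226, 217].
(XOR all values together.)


XOR chain: 201 ^ 224 ^ 239 ^ 245 ^ 208 ^ 226 ^ 217 = 216

216


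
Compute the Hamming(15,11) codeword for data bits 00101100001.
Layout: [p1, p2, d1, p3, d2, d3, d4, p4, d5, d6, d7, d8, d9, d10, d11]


Parity bits: p1=0, p2=1, p3=0, p4=1

010001011100001


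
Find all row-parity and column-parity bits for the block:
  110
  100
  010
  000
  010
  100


Row parities: 011011
Column parities: 110

Row P: 011011, Col P: 110, Corner: 0


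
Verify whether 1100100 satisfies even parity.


Number of 1s: 3

No, parity error (3 ones)


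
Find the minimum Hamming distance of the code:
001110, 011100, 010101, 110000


Comparing all pairs, minimum distance: 2
Can detect 1 errors, correct 0 errors

2


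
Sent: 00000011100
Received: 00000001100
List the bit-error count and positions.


XOR: 00000010000

1 error(s) at position(s): 6


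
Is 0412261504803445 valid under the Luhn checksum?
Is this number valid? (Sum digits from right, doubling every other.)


Luhn sum = 59
59 mod 10 = 9

Invalid (Luhn sum mod 10 = 9)


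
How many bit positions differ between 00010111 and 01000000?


XOR: 01010111
Count of 1s: 5

5


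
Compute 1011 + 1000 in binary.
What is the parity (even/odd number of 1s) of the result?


1011 = 11
1000 = 8
Sum = 19 = 10011
1s count = 3

odd parity (3 ones in 10011)


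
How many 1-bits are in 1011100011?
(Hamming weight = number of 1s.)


Counting 1s in 1011100011

6


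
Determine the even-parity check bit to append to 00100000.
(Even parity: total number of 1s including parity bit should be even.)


Number of 1s in data: 1
Parity bit: 1

1


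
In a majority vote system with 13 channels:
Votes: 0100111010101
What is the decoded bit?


Ones: 7 out of 13
Threshold: 7

1 (7/13 voted 1)


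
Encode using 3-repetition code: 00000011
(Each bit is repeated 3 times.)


Each bit -> 3 copies

000000000000000000111111


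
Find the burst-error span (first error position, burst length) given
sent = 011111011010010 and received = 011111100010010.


XOR: 000000111000000

Burst at position 6, length 3


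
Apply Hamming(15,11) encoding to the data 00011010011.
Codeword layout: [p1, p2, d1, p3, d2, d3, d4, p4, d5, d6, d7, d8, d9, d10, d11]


Parity bits: p1=0, p2=0, p3=1, p4=0

000100101010011


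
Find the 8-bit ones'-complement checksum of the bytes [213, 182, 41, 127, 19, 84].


Sum = 666 mod 256 = 154
Complement = 101

101


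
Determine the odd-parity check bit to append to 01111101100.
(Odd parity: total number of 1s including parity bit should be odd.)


Number of 1s in data: 7
Parity bit: 0

0


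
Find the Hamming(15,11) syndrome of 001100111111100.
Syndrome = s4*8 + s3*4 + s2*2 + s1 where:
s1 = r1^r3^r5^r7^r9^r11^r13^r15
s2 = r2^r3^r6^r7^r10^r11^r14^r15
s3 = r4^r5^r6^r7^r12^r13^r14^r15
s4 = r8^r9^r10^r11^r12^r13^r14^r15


s1=1, s2=0, s3=0, s4=0

Syndrome = 1 (error at position 1)


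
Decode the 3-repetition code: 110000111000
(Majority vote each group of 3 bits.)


Groups: 110, 000, 111, 000
Majority votes: 1010

1010


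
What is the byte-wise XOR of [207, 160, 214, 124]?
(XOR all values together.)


XOR chain: 207 ^ 160 ^ 214 ^ 124 = 197

197


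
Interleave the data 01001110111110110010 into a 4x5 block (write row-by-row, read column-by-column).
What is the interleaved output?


Matrix:
  01001
  11011
  11101
  10010
Read columns: 01111110001001011110

01111110001001011110


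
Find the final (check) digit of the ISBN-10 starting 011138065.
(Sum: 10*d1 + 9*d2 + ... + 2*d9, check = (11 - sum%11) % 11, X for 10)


Weighted sum: 110
110 mod 11 = 0

Check digit: 0


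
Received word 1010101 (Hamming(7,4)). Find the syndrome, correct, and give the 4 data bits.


Syndrome = 0: no error detected

Data: 1101 (no errors)


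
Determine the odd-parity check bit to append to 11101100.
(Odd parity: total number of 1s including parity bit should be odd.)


Number of 1s in data: 5
Parity bit: 0

0


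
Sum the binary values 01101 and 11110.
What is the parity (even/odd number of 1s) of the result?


01101 = 13
11110 = 30
Sum = 43 = 101011
1s count = 4

even parity (4 ones in 101011)


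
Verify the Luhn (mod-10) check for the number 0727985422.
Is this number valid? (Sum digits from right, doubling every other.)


Luhn sum = 46
46 mod 10 = 6

Invalid (Luhn sum mod 10 = 6)


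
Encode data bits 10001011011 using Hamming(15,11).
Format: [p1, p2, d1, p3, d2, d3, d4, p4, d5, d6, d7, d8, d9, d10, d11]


Parity bits: p1=0, p2=0, p3=1, p4=1

001100011011011


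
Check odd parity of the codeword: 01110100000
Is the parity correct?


Number of 1s: 4

No, parity error (4 ones)


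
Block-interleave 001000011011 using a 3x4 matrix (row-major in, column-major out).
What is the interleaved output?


Matrix:
  0010
  0001
  1011
Read columns: 001000101011

001000101011


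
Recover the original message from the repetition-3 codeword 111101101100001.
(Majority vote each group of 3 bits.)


Groups: 111, 101, 101, 100, 001
Majority votes: 11100

11100


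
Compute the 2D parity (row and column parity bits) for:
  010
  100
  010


Row parities: 111
Column parities: 100

Row P: 111, Col P: 100, Corner: 1


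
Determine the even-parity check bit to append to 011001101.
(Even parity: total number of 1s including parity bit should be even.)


Number of 1s in data: 5
Parity bit: 1

1


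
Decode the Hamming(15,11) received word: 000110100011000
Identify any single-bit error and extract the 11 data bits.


Syndrome = 1: error at position 1

Data: 01010011000 (corrected bit 1)


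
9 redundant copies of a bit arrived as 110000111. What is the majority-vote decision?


Ones: 5 out of 9
Threshold: 5

1 (5/9 voted 1)


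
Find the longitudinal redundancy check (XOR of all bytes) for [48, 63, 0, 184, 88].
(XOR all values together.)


XOR chain: 48 ^ 63 ^ 0 ^ 184 ^ 88 = 239

239


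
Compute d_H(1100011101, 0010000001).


XOR: 1110011100
Count of 1s: 6

6


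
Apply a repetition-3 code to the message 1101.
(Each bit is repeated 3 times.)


Each bit -> 3 copies

111111000111


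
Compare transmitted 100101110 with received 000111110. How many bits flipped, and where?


XOR: 100010000

2 error(s) at position(s): 0, 4


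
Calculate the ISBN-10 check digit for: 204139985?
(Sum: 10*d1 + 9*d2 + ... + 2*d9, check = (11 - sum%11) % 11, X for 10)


Weighted sum: 192
192 mod 11 = 5

Check digit: 6


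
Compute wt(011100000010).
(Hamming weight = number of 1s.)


Counting 1s in 011100000010

4


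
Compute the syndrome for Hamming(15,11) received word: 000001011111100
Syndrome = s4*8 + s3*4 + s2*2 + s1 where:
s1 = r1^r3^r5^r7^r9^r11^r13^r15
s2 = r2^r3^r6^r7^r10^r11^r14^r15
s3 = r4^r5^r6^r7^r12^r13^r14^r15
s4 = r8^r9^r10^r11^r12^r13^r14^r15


s1=1, s2=1, s3=1, s4=0

Syndrome = 7 (error at position 7)


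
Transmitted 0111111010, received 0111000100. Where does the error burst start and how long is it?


XOR: 0000111110

Burst at position 4, length 5


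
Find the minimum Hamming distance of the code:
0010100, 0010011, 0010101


Comparing all pairs, minimum distance: 1
Can detect 0 errors, correct 0 errors

1


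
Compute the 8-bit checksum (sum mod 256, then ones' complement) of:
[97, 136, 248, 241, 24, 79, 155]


Sum = 980 mod 256 = 212
Complement = 43

43


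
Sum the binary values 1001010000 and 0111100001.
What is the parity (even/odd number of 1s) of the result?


1001010000 = 592
0111100001 = 481
Sum = 1073 = 10000110001
1s count = 4

even parity (4 ones in 10000110001)


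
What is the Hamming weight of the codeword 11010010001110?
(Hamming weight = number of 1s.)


Counting 1s in 11010010001110

7


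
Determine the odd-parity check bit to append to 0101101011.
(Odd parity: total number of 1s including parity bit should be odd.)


Number of 1s in data: 6
Parity bit: 1

1


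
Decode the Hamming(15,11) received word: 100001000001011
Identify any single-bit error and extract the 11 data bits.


Syndrome = 10: error at position 10

Data: 00100101011 (corrected bit 10)


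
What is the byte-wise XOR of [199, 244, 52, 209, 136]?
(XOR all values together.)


XOR chain: 199 ^ 244 ^ 52 ^ 209 ^ 136 = 94

94


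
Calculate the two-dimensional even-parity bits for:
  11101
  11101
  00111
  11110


Row parities: 0010
Column parities: 11001

Row P: 0010, Col P: 11001, Corner: 1


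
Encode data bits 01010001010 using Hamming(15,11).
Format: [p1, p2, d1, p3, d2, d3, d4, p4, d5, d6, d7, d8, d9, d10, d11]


Parity bits: p1=0, p2=0, p3=0, p4=0

000010100001010


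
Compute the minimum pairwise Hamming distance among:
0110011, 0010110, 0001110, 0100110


Comparing all pairs, minimum distance: 2
Can detect 1 errors, correct 0 errors

2


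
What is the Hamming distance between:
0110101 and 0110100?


XOR: 0000001
Count of 1s: 1

1


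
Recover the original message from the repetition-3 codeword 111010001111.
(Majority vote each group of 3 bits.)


Groups: 111, 010, 001, 111
Majority votes: 1001

1001


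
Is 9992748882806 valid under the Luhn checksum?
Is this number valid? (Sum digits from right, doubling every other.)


Luhn sum = 87
87 mod 10 = 7

Invalid (Luhn sum mod 10 = 7)


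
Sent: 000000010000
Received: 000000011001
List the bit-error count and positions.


XOR: 000000001001

2 error(s) at position(s): 8, 11


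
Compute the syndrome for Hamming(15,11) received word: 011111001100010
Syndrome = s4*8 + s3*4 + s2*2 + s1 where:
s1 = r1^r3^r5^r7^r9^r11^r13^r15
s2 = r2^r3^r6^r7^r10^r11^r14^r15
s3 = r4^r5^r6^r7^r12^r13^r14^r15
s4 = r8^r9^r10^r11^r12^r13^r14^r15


s1=1, s2=1, s3=0, s4=1

Syndrome = 11 (error at position 11)


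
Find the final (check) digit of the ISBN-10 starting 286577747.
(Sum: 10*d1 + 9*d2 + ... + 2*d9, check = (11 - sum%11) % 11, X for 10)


Weighted sum: 306
306 mod 11 = 9

Check digit: 2


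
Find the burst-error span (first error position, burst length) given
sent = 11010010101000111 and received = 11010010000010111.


XOR: 00000000101010000

Burst at position 8, length 5


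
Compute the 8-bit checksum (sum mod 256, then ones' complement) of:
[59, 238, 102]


Sum = 399 mod 256 = 143
Complement = 112

112


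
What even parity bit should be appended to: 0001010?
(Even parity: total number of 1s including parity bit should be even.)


Number of 1s in data: 2
Parity bit: 0

0


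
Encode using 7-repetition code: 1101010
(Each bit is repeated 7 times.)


Each bit -> 7 copies

1111111111111100000001111111000000011111110000000


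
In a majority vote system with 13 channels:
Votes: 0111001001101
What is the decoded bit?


Ones: 7 out of 13
Threshold: 7

1 (7/13 voted 1)


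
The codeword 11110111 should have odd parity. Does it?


Number of 1s: 7

Yes, parity is correct (7 ones)


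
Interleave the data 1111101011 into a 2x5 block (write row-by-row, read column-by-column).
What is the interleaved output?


Matrix:
  11111
  01011
Read columns: 1011101111

1011101111


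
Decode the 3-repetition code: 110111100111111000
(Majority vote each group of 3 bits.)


Groups: 110, 111, 100, 111, 111, 000
Majority votes: 110110

110110


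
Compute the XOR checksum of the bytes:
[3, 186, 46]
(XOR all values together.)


XOR chain: 3 ^ 186 ^ 46 = 151

151


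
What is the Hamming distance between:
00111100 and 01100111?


XOR: 01011011
Count of 1s: 5

5


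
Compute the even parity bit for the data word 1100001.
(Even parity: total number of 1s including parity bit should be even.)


Number of 1s in data: 3
Parity bit: 1

1


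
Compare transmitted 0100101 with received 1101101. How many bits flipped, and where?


XOR: 1001000

2 error(s) at position(s): 0, 3


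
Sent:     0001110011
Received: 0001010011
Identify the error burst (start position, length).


XOR: 0000100000

Burst at position 4, length 1


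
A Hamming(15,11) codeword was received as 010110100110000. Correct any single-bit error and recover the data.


Syndrome = 5: error at position 5

Data: 00010110000 (corrected bit 5)


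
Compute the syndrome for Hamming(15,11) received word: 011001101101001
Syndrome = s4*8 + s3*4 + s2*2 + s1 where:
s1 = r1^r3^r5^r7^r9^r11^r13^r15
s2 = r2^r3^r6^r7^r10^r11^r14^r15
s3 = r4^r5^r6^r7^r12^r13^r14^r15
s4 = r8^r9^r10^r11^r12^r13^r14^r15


s1=0, s2=0, s3=0, s4=0

Syndrome = 0 (no error)


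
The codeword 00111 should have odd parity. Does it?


Number of 1s: 3

Yes, parity is correct (3 ones)


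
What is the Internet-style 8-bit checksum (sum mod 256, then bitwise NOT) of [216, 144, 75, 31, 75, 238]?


Sum = 779 mod 256 = 11
Complement = 244

244


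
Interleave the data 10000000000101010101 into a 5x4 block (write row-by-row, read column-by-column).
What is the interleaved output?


Matrix:
  1000
  0000
  0001
  0101
  0101
Read columns: 10000000110000000111

10000000110000000111


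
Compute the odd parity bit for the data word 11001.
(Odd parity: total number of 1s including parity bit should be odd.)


Number of 1s in data: 3
Parity bit: 0

0


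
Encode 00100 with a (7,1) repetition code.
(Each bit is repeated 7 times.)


Each bit -> 7 copies

00000000000000111111100000000000000


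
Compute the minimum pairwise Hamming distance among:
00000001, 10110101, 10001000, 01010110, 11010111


Comparing all pairs, minimum distance: 2
Can detect 1 errors, correct 0 errors

2


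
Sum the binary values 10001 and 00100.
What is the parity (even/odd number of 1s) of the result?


10001 = 17
00100 = 4
Sum = 21 = 10101
1s count = 3

odd parity (3 ones in 10101)


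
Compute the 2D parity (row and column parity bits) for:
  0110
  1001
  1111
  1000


Row parities: 0001
Column parities: 1000

Row P: 0001, Col P: 1000, Corner: 1


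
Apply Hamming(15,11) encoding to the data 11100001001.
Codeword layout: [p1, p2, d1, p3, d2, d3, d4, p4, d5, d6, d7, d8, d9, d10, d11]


Parity bits: p1=1, p2=1, p3=0, p4=0

111011000001001


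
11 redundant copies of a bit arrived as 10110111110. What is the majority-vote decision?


Ones: 8 out of 11
Threshold: 6

1 (8/11 voted 1)


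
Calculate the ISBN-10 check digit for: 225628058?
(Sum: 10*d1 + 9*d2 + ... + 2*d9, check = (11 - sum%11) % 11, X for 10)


Weighted sum: 203
203 mod 11 = 5

Check digit: 6


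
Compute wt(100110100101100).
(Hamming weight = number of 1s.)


Counting 1s in 100110100101100

7


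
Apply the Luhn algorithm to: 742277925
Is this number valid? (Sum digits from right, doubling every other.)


Luhn sum = 51
51 mod 10 = 1

Invalid (Luhn sum mod 10 = 1)


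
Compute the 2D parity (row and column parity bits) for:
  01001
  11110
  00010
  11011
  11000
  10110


Row parities: 001001
Column parities: 00000

Row P: 001001, Col P: 00000, Corner: 0


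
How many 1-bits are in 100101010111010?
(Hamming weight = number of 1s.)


Counting 1s in 100101010111010

8


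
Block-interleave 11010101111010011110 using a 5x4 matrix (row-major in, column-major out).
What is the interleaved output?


Matrix:
  1101
  0101
  1110
  1001
  1110
Read columns: 10111111010010111010

10111111010010111010


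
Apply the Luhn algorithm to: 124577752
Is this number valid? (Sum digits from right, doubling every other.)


Luhn sum = 32
32 mod 10 = 2

Invalid (Luhn sum mod 10 = 2)


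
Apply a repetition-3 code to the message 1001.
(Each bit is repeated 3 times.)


Each bit -> 3 copies

111000000111


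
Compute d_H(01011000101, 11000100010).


XOR: 10011100111
Count of 1s: 7

7


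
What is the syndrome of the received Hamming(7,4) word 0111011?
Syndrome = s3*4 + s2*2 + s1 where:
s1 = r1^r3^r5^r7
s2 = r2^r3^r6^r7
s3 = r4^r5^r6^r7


s1=0, s2=0, s3=1

Syndrome = 4 (error at position 4)


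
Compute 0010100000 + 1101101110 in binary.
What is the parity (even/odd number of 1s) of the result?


0010100000 = 160
1101101110 = 878
Sum = 1038 = 10000001110
1s count = 4

even parity (4 ones in 10000001110)


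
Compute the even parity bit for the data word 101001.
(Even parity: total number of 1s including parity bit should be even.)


Number of 1s in data: 3
Parity bit: 1

1


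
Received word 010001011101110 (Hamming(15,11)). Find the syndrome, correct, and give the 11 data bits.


Syndrome = 0: no error detected

Data: 00101101110 (no errors)


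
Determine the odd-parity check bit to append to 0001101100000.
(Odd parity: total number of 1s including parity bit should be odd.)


Number of 1s in data: 4
Parity bit: 1

1


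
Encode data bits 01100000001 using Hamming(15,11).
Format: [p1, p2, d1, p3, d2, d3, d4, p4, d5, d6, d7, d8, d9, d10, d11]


Parity bits: p1=0, p2=0, p3=1, p4=1

000111010000001


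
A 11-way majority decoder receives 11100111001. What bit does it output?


Ones: 7 out of 11
Threshold: 6

1 (7/11 voted 1)


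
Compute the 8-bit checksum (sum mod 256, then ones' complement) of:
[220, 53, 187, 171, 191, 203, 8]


Sum = 1033 mod 256 = 9
Complement = 246

246


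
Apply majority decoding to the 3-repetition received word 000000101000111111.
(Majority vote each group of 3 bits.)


Groups: 000, 000, 101, 000, 111, 111
Majority votes: 001011

001011


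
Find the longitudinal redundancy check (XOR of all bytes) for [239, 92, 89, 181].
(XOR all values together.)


XOR chain: 239 ^ 92 ^ 89 ^ 181 = 95

95


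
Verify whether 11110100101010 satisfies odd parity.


Number of 1s: 8

No, parity error (8 ones)


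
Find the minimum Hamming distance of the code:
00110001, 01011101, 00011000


Comparing all pairs, minimum distance: 3
Can detect 2 errors, correct 1 errors

3


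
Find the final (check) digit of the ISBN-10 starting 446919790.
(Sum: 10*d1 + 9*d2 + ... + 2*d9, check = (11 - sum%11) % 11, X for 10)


Weighted sum: 293
293 mod 11 = 7

Check digit: 4


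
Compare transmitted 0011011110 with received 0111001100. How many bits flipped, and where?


XOR: 0100010010

3 error(s) at position(s): 1, 5, 8


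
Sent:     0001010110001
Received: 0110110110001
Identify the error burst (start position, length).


XOR: 0111100000000

Burst at position 1, length 4


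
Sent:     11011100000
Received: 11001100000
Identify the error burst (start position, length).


XOR: 00010000000

Burst at position 3, length 1


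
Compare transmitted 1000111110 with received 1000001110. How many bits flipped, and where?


XOR: 0000110000

2 error(s) at position(s): 4, 5


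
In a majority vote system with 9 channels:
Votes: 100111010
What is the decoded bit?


Ones: 5 out of 9
Threshold: 5

1 (5/9 voted 1)


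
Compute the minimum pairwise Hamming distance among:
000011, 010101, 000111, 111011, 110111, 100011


Comparing all pairs, minimum distance: 1
Can detect 0 errors, correct 0 errors

1


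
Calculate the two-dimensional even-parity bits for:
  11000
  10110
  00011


Row parities: 010
Column parities: 01101

Row P: 010, Col P: 01101, Corner: 1


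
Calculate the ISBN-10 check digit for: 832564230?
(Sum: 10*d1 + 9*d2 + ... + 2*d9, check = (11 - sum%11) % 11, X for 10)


Weighted sum: 231
231 mod 11 = 0

Check digit: 0


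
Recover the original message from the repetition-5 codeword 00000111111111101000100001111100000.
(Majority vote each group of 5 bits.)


Groups: 00000, 11111, 11111, 01000, 10000, 11111, 00000
Majority votes: 0110010

0110010


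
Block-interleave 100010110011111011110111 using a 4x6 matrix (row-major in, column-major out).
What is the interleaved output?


Matrix:
  100010
  110011
  111011
  110111
Read columns: 111101110010000111110111

111101110010000111110111


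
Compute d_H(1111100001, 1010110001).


XOR: 0101010000
Count of 1s: 3

3


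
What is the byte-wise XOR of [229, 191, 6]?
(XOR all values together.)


XOR chain: 229 ^ 191 ^ 6 = 92

92


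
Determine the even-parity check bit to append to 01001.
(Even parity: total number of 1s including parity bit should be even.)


Number of 1s in data: 2
Parity bit: 0

0


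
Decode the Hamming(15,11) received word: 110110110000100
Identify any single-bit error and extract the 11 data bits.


Syndrome = 0: no error detected

Data: 01010000100 (no errors)


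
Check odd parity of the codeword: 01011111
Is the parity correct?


Number of 1s: 6

No, parity error (6 ones)


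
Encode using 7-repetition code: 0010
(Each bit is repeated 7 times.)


Each bit -> 7 copies

0000000000000011111110000000


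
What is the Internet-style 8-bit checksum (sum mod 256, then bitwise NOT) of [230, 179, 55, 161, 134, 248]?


Sum = 1007 mod 256 = 239
Complement = 16

16


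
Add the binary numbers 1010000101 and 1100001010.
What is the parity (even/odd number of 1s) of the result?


1010000101 = 645
1100001010 = 778
Sum = 1423 = 10110001111
1s count = 7

odd parity (7 ones in 10110001111)


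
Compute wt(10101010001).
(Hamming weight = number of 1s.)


Counting 1s in 10101010001

5


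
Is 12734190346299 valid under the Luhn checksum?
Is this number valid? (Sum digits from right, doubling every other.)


Luhn sum = 63
63 mod 10 = 3

Invalid (Luhn sum mod 10 = 3)


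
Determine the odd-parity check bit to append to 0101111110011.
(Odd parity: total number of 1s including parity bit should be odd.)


Number of 1s in data: 9
Parity bit: 0

0


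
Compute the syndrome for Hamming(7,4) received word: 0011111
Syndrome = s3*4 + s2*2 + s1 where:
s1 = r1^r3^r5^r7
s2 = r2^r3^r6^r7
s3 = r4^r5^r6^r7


s1=1, s2=1, s3=0

Syndrome = 3 (error at position 3)
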